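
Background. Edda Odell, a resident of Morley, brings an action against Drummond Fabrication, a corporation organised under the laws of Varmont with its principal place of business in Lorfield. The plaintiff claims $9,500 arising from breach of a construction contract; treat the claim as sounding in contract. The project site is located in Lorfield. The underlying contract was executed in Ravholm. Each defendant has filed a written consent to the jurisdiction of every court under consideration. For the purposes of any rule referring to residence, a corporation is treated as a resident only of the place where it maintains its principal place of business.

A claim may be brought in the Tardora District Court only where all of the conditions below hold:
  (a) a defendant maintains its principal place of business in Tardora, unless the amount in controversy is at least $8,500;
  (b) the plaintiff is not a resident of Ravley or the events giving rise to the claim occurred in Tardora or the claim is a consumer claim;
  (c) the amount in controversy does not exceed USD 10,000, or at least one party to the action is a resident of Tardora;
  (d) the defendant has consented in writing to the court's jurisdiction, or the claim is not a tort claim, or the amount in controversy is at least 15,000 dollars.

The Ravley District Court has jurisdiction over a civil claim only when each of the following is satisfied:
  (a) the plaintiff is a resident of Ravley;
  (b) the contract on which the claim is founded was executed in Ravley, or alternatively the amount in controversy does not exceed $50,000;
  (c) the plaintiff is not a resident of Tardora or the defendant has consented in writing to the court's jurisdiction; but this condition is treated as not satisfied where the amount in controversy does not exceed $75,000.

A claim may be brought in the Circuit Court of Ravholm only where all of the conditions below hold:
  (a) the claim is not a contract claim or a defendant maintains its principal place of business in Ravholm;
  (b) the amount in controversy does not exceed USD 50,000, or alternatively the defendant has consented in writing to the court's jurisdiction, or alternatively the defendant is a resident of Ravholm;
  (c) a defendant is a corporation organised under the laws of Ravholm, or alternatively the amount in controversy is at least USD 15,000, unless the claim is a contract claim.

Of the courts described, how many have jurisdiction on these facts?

1

The Tardora District Court:
  (a) The corporate defendant(s) have their principal place of business in Lorfield, not Tardora. However, the amount in controversy is $9,500, which meets the 8,500 dollars floor, so the 'unless' proviso supplies this condition. Satisfied.
  (b) The plaintiff resides in Morley, which is not Ravley, so one alternative holds. Met.
  (c) The amount in controversy is 9,500 dollars, within the $10,000 ceiling — that alternative is enough. Condition met.
  (d) Every defendant has filed written consent, so one alternative holds. Satisfied.
  → All conditions met; jurisdiction exists.
The Ravley District Court:
  (a) The plaintiff resides in Morley, not Ravley. Not satisfied.
  (b) The amount in controversy is $9,500, within the USD 50,000 ceiling, so one alternative holds. Condition met.
  (c) The plaintiff resides in Morley, which is not Tardora — that alternative is enough. But the amount in controversy is $9,500, within the USD 75,000 ceiling, triggering the carve-out and defeating this condition. Not satisfied.
  → No jurisdiction.
The Circuit Court of Ravholm:
  (a) The claim is a contract claim; the corporate defendant(s) have their principal place of business in Lorfield, not Ravholm — none of the alternatives is met. Not met.
  (b) The amount in controversy is $9,500, within the $50,000 ceiling, so this disjunct is met. Met.
  (c) The corporate defendant(s) are organised in Varmont, not Ravholm; the amount in controversy is $9,500, below the $15,000 floor — every alternative fails. The proviso rescues it, though: the claim is a contract claim. Satisfied.
  → The court lacks jurisdiction.
Courts with jurisdiction: the Tardora District Court — 1 in total.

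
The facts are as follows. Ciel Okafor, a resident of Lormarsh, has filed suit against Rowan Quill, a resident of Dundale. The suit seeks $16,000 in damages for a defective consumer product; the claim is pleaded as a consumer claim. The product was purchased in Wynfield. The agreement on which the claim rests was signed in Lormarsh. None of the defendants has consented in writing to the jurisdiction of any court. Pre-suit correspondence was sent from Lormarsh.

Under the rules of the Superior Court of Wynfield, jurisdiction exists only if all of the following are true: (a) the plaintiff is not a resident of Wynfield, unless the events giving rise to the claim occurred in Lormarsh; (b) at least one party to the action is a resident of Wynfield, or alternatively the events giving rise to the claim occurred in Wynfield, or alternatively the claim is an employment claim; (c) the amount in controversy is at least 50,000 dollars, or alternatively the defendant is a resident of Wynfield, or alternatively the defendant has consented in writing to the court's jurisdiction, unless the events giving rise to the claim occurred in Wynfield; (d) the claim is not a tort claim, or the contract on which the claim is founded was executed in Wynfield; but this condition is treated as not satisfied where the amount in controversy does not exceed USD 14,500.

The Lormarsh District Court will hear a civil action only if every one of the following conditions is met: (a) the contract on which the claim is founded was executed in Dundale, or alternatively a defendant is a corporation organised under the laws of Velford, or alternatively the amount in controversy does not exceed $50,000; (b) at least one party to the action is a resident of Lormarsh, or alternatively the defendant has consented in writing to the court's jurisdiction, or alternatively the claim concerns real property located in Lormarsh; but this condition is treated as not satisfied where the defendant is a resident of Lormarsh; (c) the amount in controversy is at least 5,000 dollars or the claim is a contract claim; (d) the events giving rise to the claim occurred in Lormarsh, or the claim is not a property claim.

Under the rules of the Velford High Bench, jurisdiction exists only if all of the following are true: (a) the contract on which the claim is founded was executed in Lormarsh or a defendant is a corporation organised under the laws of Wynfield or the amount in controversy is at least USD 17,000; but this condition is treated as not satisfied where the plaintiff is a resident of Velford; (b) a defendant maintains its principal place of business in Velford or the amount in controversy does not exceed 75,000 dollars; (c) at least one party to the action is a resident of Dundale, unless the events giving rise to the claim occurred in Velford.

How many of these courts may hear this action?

3

The Superior Court of Wynfield:
  (a) The plaintiff resides in Lormarsh, which is not Wynfield. Satisfied.
  (b) The operative events occurred in Wynfield, which satisfies one of the alternatives. Met.
  (c) The amount in controversy is USD 16,000, below the USD 50,000 floor; the defendant resides in Dundale, not Wynfield; no such written consent has been filed — every alternative fails. However, the operative events occurred in Wynfield, so the 'unless' proviso supplies this condition. Condition met.
  (d) The claim is a consumer claim, not a tort claim — that alternative is enough. The exception is not triggered, since the amount in controversy is $16,000, above the 14,500 dollars ceiling. Satisfied.
  → Every requirement is satisfied — jurisdiction.
The Lormarsh District Court:
  (a) The amount in controversy is USD 16,000, within the 50,000 dollars ceiling, so one alternative holds. Satisfied.
  (b) Ciel Okafor resides in Lormarsh — that alternative is enough. The exception is not triggered, since the defendant resides in Dundale, not Lormarsh. Satisfied.
  (c) The amount in controversy is USD 16,000, which meets the $5,000 floor, so this disjunct is met. Satisfied.
  (d) The claim is a consumer claim, not a property claim, so this disjunct is met. Condition met.
  → All conditions met; jurisdiction exists.
The Velford High Bench:
  (a) The contract was executed in Lormarsh, so this disjunct is met. And the carve-out is inapplicable — the plaintiff resides in Lormarsh, not Velford. Satisfied.
  (b) The amount in controversy is 16,000 dollars, within the 75,000 dollars ceiling, which satisfies one of the alternatives. Satisfied.
  (c) Rowan Quill resides in Dundale. Condition met.
  → All conditions met; jurisdiction exists.
Courts with jurisdiction: the Superior Court of Wynfield, the Lormarsh District Court, the Velford High Bench — 3 in total.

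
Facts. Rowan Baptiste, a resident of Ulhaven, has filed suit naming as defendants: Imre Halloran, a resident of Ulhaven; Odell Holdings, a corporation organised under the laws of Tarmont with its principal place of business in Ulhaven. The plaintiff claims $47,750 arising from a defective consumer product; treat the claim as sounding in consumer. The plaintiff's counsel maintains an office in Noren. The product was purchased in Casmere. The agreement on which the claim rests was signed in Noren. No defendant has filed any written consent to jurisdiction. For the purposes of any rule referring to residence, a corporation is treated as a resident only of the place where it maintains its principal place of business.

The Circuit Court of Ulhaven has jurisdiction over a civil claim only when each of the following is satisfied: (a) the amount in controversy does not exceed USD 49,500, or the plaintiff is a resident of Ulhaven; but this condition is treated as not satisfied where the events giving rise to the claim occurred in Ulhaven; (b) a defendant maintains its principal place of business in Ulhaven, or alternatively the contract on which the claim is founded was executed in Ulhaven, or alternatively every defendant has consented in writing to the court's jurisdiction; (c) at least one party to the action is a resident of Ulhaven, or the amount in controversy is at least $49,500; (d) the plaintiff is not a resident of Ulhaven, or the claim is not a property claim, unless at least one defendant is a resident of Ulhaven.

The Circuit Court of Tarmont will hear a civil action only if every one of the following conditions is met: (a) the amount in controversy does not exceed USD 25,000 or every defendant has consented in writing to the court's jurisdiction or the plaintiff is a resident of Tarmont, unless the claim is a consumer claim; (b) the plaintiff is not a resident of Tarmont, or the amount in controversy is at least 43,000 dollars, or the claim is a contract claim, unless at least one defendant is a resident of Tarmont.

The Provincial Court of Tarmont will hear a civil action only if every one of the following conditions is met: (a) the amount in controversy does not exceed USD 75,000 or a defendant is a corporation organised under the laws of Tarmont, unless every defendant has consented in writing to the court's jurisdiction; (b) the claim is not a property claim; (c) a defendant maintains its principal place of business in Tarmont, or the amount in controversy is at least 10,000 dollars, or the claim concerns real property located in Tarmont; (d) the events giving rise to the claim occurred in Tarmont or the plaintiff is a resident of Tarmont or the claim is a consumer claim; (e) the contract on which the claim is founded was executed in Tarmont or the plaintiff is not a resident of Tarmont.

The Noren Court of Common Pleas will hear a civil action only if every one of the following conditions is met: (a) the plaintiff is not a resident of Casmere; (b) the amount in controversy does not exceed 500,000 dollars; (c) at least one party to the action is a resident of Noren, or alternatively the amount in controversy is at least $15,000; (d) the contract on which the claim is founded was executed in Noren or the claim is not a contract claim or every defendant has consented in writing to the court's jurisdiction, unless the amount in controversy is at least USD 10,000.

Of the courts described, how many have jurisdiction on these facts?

The Circuit Court of Ulhaven:
  (a) The amount in controversy is 47,750 dollars, within the $49,500 ceiling — that alternative is enough. And the carve-out is inapplicable — the operative events occurred in Casmere, not Ulhaven. Met.
  (b) Odell Holdings has its principal place of business in Ulhaven, which satisfies one of the alternatives. Condition met.
  (c) Rowan Baptiste resides in Ulhaven, which satisfies one of the alternatives. Satisfied.
  (d) The claim is a consumer claim, not a property claim, which satisfies one of the alternatives. Satisfied.
  → Every requirement is satisfied — jurisdiction.
The Circuit Court of Tarmont:
  (a) The amount in controversy is $47,750, above the USD 25,000 ceiling; no such written consent has been filed; the plaintiff resides in Ulhaven, not Tarmont — no alternative holds. The proviso rescues it, though: the claim is a consumer claim. Satisfied.
  (b) The plaintiff resides in Ulhaven, which is not Tarmont, which satisfies one of the alternatives. Met.
  → Jurisdiction lies.
The Provincial Court of Tarmont:
  (a) The amount in controversy is $47,750, within the 75,000 dollars ceiling — that alternative is enough. Met.
  (b) The claim is a consumer claim, not a property claim. Condition met.
  (c) The amount in controversy is $47,750, which meets the 10,000 dollars floor, so this disjunct is met. Met.
  (d) The claim is a consumer claim — that alternative is enough. Satisfied.
  (e) The plaintiff resides in Ulhaven, which is not Tarmont, so one alternative holds. Condition met.
  → The court has jurisdiction.
The Noren Court of Common Pleas:
  (a) The plaintiff resides in Ulhaven, which is not Casmere. Satisfied.
  (b) The amount in controversy is USD 47,750, within the 500,000 dollars ceiling. Satisfied.
  (c) The amount in controversy is USD 47,750, which meets the 15,000 dollars floor — that alternative is enough. Met.
  (d) The contract was executed in Noren, so this disjunct is met. Condition met.
  → All conditions met; jurisdiction exists.
Courts with jurisdiction: the Circuit Court of Ulhaven, the Circuit Court of Tarmont, the Provincial Court of Tarmont, the Noren Court of Common Pleas — 4 in total.

4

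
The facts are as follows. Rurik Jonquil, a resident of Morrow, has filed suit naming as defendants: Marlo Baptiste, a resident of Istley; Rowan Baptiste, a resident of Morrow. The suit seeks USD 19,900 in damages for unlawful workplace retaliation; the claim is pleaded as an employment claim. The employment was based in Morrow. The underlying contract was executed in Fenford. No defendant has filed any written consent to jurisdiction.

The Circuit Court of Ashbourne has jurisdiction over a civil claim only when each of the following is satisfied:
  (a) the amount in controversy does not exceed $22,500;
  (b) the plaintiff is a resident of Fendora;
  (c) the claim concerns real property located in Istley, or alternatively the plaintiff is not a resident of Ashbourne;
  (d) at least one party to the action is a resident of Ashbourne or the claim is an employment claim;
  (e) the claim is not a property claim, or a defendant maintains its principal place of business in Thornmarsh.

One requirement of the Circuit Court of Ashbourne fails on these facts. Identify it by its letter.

The Circuit Court of Ashbourne:
  (a) The amount in controversy is 19,900 dollars, within the 22,500 dollars ceiling. Condition met.
  (b) The plaintiff resides in Morrow, not Fendora. Not met.
  (c) The plaintiff resides in Morrow, which is not Ashbourne, which satisfies one of the alternatives. Satisfied.
  (d) The claim is an employment claim, so this disjunct is met. Satisfied.
  (e) The claim is an employment claim, not a property claim, which satisfies one of the alternatives. Condition met.
Only condition (b) fails.

(b)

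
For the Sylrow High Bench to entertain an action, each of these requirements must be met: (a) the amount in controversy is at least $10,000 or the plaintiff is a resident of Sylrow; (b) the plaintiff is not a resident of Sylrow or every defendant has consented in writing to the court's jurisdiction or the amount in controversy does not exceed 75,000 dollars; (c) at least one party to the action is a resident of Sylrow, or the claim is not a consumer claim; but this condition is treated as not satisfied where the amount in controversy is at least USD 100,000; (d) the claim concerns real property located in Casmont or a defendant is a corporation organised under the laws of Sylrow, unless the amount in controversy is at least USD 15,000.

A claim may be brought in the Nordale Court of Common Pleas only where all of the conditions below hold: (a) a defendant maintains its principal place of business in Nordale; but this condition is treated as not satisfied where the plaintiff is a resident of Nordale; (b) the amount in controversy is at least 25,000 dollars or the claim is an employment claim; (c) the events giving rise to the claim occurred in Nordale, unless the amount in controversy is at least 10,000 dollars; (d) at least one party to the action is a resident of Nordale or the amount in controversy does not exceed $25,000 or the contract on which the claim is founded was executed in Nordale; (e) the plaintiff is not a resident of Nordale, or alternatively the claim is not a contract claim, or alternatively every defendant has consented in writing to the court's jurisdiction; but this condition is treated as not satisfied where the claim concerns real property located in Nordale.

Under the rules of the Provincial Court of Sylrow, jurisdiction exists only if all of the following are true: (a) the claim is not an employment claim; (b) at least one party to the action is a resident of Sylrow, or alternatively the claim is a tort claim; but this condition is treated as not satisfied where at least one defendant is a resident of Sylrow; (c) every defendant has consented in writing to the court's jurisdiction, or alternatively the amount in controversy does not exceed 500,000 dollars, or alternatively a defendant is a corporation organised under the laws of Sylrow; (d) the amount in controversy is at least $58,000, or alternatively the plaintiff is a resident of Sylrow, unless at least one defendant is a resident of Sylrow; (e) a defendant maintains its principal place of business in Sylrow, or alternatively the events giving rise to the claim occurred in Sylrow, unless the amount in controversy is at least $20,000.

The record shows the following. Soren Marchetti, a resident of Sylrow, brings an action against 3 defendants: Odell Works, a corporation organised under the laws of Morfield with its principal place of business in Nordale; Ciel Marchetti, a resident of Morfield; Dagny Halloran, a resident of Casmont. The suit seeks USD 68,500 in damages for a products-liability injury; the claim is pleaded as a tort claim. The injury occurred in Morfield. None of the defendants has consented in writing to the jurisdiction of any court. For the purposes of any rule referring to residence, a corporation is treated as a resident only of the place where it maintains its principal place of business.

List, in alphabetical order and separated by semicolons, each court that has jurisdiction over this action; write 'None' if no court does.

The Sylrow High Bench:
  (a) The amount in controversy is $68,500, which meets the 10,000 dollars floor, which satisfies one of the alternatives. Met.
  (b) The amount in controversy is USD 68,500, within the USD 75,000 ceiling, so one alternative holds. Condition met.
  (c) Soren Marchetti resides in Sylrow, so this disjunct is met. The exception is not triggered, since the amount in controversy is USD 68,500, below the $100,000 floor. Condition met.
  (d) The claim does not concern real property; the corporate defendant(s) are organised in Morfield, not Sylrow — none of the alternatives is met. The proviso rescues it, though: the amount in controversy is 68,500 dollars, which meets the USD 15,000 floor. Met.
  → Every requirement is satisfied — jurisdiction.
The Nordale Court of Common Pleas:
  (a) Odell Works has its principal place of business in Nordale. And the carve-out is inapplicable — the plaintiff resides in Sylrow, not Nordale. Met.
  (b) The amount in controversy is $68,500, which meets the $25,000 floor — that alternative is enough. Met.
  (c) The operative events occurred in Morfield, not Nordale. But the amount in controversy is $68,500, which meets the $10,000 floor, and the 'unless' clause therefore excuses the requirement. Met.
  (d) Odell Works resides in Nordale — that alternative is enough. Met.
  (e) The plaintiff resides in Sylrow, which is not Nordale, which satisfies one of the alternatives. And the carve-out is inapplicable — the claim does not concern real property. Condition met.
  → All conditions met; jurisdiction exists.
The Provincial Court of Sylrow:
  (a) The claim is a tort claim, not an employment claim. Met.
  (b) Soren Marchetti resides in Sylrow, so this disjunct is met. The carve-out does not apply: no defendant resides in Sylrow (they reside in Nordale, Morfield, Casmont). Condition met.
  (c) The amount in controversy is $68,500, within the $500,000 ceiling — that alternative is enough. Condition met.
  (d) The amount in controversy is 68,500 dollars, which meets the $58,000 floor, so this disjunct is met. Condition met.
  (e) The corporate defendant(s) have their principal place of business in Nordale, not Sylrow; the operative events occurred in Morfield, not Sylrow — no alternative holds. But the amount in controversy is USD 68,500, which meets the 20,000 dollars floor, and the 'unless' clause therefore excuses the requirement. Satisfied.
  → All conditions met; jurisdiction exists.

the Nordale Court of Common Pleas; the Provincial Court of Sylrow; the Sylrow High Bench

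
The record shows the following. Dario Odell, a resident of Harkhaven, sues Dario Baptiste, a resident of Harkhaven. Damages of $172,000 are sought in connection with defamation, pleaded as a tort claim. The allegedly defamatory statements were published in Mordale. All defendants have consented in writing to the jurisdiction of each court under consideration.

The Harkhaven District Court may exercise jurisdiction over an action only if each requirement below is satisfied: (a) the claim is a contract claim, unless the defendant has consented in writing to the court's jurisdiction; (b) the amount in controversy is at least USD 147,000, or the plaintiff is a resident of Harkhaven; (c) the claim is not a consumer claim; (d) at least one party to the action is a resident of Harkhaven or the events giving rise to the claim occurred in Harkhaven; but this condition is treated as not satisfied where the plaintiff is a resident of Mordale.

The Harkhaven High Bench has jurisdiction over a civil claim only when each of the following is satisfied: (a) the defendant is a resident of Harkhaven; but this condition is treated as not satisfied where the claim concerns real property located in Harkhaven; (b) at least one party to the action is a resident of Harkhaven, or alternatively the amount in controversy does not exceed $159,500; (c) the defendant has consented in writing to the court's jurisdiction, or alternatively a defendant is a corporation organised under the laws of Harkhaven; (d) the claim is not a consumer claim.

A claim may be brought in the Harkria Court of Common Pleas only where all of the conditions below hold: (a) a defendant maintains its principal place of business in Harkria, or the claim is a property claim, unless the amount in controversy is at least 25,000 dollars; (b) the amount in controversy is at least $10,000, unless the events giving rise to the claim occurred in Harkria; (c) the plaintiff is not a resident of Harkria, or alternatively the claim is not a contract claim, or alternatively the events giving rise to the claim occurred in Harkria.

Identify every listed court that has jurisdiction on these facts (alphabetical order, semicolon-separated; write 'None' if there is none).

the Harkhaven District Court; the Harkhaven High Bench; the Harkria Court of Common Pleas

The Harkhaven District Court:
  (a) The claim is a tort claim, not a contract claim. The proviso rescues it, though: every defendant has filed written consent. Condition met.
  (b) The amount in controversy is USD 172,000, which meets the USD 147,000 floor, so this disjunct is met. Condition met.
  (c) The claim is a tort claim, not a consumer claim. Satisfied.
  (d) Dario Odell resides in Harkhaven, so one alternative holds. The exception is not triggered, since the plaintiff resides in Harkhaven, not Mordale. Satisfied.
  → Every requirement is satisfied — jurisdiction.
The Harkhaven High Bench:
  (a) The defendant resides in Harkhaven. The exception is not triggered, since the claim does not concern real property. Satisfied.
  (b) Dario Odell resides in Harkhaven, so this disjunct is met. Met.
  (c) Every defendant has filed written consent, which satisfies one of the alternatives. Condition met.
  (d) The claim is a tort claim, not a consumer claim. Satisfied.
  → All conditions met; jurisdiction exists.
The Harkria Court of Common Pleas:
  (a) No defendant is a corporation; the claim is a tort claim, not a property claim — every alternative fails. The proviso rescues it, though: the amount in controversy is 172,000 dollars, which meets the 25,000 dollars floor. Condition met.
  (b) The amount in controversy is USD 172,000, which meets the USD 10,000 floor. Satisfied.
  (c) The plaintiff resides in Harkhaven, which is not Harkria — that alternative is enough. Condition met.
  → All conditions met; jurisdiction exists.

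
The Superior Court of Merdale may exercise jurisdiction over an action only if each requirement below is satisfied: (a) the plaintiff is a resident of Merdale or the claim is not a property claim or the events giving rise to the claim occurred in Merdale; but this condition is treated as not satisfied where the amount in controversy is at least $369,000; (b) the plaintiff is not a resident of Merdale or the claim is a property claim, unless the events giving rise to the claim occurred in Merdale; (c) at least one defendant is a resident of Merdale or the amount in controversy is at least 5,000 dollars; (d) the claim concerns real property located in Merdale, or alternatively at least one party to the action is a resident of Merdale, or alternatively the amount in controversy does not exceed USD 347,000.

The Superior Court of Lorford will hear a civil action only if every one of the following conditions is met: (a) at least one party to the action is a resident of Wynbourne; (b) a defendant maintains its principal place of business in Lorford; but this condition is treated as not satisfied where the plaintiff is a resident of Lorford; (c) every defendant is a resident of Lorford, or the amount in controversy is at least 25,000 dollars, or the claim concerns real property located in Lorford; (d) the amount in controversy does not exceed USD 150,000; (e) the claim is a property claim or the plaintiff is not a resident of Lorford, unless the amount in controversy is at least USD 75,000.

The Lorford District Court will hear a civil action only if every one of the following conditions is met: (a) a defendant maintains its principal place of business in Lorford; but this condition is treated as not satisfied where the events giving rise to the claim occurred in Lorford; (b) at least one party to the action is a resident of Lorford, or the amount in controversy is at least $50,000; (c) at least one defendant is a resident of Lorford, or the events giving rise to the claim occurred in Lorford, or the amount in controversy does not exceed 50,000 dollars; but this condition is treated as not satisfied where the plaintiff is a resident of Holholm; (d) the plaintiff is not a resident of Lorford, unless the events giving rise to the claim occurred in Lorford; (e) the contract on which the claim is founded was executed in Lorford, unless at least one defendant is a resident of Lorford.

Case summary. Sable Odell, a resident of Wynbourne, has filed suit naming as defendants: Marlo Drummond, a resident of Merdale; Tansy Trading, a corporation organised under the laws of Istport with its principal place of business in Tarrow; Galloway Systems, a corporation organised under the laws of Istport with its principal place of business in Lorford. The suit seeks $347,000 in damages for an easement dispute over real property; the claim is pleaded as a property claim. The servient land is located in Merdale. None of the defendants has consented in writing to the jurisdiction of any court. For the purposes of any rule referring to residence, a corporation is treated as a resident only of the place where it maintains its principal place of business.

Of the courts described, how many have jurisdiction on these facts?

The Superior Court of Merdale:
  (a) The operative events occurred in Merdale — that alternative is enough. The exception is not triggered, since the amount in controversy is 347,000 dollars, below the 369,000 dollars floor. Met.
  (b) The plaintiff resides in Wynbourne, which is not Merdale, so one alternative holds. Met.
  (c) Marlo Drummond resides in Merdale, so one alternative holds. Met.
  (d) The property lies in Merdale, so one alternative holds. Satisfied.
  → Jurisdiction lies.
The Superior Court of Lorford:
  (a) Sable Odell resides in Wynbourne. Condition met.
  (b) Galloway Systems has its principal place of business in Lorford. And the carve-out is inapplicable — the plaintiff resides in Wynbourne, not Lorford. Met.
  (c) The amount in controversy is 347,000 dollars, which meets the 25,000 dollars floor, so this disjunct is met. Condition met.
  (d) The amount in controversy is 347,000 dollars, above the 150,000 dollars ceiling. Not satisfied.
  (e) The claim is a property claim, which satisfies one of the alternatives. Satisfied.
  → The court lacks jurisdiction.
The Lorford District Court:
  (a) Galloway Systems has its principal place of business in Lorford. And the carve-out is inapplicable — the operative events occurred in Merdale, not Lorford. Satisfied.
  (b) Galloway Systems resides in Lorford — that alternative is enough. Met.
  (c) Galloway Systems resides in Lorford, which satisfies one of the alternatives. The carve-out does not apply: the plaintiff resides in Wynbourne, not Holholm. Met.
  (d) The plaintiff resides in Wynbourne, which is not Lorford. Met.
  (e) No contract (and hence no place of execution) is alleged. But Galloway Systems resides in Lorford, and the 'unless' clause therefore excuses the requirement. Satisfied.
  → All conditions met; jurisdiction exists.
Courts with jurisdiction: the Superior Court of Merdale, the Lorford District Court — 2 in total.

2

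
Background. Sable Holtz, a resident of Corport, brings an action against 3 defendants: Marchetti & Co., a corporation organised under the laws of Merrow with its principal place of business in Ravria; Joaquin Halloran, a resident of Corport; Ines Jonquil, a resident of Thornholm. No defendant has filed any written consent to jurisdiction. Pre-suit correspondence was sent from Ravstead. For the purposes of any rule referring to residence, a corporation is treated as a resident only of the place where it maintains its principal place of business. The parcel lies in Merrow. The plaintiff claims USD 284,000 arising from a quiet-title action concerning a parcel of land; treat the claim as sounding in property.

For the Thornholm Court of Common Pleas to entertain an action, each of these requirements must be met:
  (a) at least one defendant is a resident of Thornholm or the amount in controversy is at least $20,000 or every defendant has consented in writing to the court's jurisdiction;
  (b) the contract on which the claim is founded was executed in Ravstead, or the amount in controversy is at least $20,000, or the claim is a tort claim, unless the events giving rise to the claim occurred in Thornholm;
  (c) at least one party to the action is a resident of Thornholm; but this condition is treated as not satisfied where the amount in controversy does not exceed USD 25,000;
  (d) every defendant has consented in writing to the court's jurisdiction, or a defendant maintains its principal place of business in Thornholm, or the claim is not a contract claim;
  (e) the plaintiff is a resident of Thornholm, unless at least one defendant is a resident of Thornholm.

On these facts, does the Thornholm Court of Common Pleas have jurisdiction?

Yes

The Thornholm Court of Common Pleas:
  (a) Ines Jonquil resides in Thornholm, so this disjunct is met. Met.
  (b) The amount in controversy is USD 284,000, which meets the 20,000 dollars floor, so this disjunct is met. Met.
  (c) Ines Jonquil resides in Thornholm. The exception is not triggered, since the amount in controversy is USD 284,000, above the 25,000 dollars ceiling. Condition met.
  (d) The claim is a property claim, not a contract claim, which satisfies one of the alternatives. Satisfied.
  (e) The plaintiff resides in Corport, not Thornholm. However, Ines Jonquil resides in Thornholm, so the 'unless' proviso supplies this condition. Satisfied.
  → The court has jurisdiction.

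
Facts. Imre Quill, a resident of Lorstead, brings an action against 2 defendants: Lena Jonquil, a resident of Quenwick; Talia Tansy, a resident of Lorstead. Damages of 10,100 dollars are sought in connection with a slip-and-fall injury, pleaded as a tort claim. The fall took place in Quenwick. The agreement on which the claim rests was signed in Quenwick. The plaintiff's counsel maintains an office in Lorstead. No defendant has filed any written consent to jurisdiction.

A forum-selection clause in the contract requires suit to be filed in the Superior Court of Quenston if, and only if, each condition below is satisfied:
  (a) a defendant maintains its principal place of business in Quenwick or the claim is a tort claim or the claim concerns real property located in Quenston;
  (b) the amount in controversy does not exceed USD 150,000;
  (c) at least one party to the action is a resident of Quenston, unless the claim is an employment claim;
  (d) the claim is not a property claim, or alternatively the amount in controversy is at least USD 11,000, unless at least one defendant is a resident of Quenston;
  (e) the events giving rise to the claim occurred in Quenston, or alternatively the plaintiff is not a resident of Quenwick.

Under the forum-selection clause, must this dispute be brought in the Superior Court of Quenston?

No

The Superior Court of Quenston:
  (a) The claim is a tort claim, so this disjunct is met. Met.
  (b) The amount in controversy is $10,100, within the 150,000 dollars ceiling. Condition met.
  (c) No party resides in Quenston. Nor does the 'unless' clause help: the claim is a tort claim, not an employment claim. Not satisfied.
  (d) The claim is a tort claim, not a property claim, so one alternative holds. Satisfied.
  (e) The plaintiff resides in Lorstead, which is not Quenwick — that alternative is enough. Met.
  → The clause does not apply.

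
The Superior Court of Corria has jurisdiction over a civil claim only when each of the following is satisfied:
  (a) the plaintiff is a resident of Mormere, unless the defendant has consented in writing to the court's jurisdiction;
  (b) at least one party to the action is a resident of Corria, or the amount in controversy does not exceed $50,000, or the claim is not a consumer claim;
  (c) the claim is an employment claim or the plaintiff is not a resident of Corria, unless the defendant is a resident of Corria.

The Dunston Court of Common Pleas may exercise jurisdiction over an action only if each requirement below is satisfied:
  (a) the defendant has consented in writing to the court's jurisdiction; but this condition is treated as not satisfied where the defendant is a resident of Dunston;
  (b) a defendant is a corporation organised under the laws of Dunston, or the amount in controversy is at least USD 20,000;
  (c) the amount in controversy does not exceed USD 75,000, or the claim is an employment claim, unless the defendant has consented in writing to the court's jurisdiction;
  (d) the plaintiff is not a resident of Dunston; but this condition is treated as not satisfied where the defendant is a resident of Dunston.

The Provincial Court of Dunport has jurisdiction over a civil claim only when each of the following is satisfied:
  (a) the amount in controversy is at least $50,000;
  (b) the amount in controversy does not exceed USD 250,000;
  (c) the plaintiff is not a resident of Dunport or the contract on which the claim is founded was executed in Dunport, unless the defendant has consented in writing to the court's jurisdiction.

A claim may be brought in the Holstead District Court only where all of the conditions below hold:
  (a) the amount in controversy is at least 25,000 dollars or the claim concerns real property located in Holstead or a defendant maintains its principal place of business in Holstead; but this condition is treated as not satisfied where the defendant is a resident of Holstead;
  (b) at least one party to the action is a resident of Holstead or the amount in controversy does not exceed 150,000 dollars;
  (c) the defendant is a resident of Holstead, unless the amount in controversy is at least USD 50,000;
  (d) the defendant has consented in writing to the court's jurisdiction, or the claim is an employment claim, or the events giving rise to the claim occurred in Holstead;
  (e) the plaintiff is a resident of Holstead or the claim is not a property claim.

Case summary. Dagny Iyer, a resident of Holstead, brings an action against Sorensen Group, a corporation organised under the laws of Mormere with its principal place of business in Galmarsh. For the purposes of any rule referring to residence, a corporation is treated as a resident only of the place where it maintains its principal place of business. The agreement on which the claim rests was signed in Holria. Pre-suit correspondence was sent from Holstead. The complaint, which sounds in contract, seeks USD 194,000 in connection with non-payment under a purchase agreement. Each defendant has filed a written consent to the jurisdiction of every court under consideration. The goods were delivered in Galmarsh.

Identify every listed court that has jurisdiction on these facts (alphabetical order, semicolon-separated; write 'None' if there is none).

the Dunston Court of Common Pleas; the Holstead District Court; the Provincial Court of Dunport; the Superior Court of Corria

The Superior Court of Corria:
  (a) The plaintiff resides in Holstead, not Mormere. However, every defendant has filed written consent, so the 'unless' proviso supplies this condition. Condition met.
  (b) The claim is a contract claim, not a consumer claim, so this disjunct is met. Met.
  (c) The plaintiff resides in Holstead, which is not Corria, so this disjunct is met. Condition met.
  → Jurisdiction lies.
The Dunston Court of Common Pleas:
  (a) Every defendant has filed written consent. The exception is not triggered, since the defendant resides in Galmarsh, not Dunston. Satisfied.
  (b) The amount in controversy is USD 194,000, which meets the USD 20,000 floor, which satisfies one of the alternatives. Met.
  (c) The amount in controversy is 194,000 dollars, above the 75,000 dollars ceiling; the claim is a contract claim, not an employment claim — none of the alternatives is met. The proviso rescues it, though: every defendant has filed written consent. Met.
  (d) The plaintiff resides in Holstead, which is not Dunston. The carve-out does not apply: the defendant resides in Galmarsh, not Dunston. Satisfied.
  → Every requirement is satisfied — jurisdiction.
The Provincial Court of Dunport:
  (a) The amount in controversy is 194,000 dollars, which meets the USD 50,000 floor. Satisfied.
  (b) The amount in controversy is $194,000, within the 250,000 dollars ceiling. Condition met.
  (c) The plaintiff resides in Holstead, which is not Dunport — that alternative is enough. Satisfied.
  → The court has jurisdiction.
The Holstead District Court:
  (a) The amount in controversy is $194,000, which meets the $25,000 floor — that alternative is enough. And the carve-out is inapplicable — the defendant resides in Galmarsh, not Holstead. Condition met.
  (b) Dagny Iyer resides in Holstead, which satisfies one of the alternatives. Met.
  (c) The defendant resides in Galmarsh, not Holstead. However, the amount in controversy is 194,000 dollars, which meets the 50,000 dollars floor, so the 'unless' proviso supplies this condition. Condition met.
  (d) Every defendant has filed written consent — that alternative is enough. Satisfied.
  (e) The plaintiff resides in Holstead — that alternative is enough. Met.
  → All conditions met; jurisdiction exists.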